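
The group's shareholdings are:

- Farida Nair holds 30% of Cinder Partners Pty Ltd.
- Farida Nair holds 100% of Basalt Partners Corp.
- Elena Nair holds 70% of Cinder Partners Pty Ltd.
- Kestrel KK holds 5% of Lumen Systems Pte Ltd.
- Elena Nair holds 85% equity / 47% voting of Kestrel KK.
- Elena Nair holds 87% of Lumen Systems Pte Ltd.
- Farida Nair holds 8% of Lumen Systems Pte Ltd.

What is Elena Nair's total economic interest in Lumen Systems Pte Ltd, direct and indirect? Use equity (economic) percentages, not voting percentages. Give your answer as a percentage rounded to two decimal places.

91.25%

Elena reaches Lumen along 2 paths.
Via Kestrel: 85% × 5% = 4.25%.
Direct stake: 87% = 87%.
Total: 4.25% + 87% = 91.25%.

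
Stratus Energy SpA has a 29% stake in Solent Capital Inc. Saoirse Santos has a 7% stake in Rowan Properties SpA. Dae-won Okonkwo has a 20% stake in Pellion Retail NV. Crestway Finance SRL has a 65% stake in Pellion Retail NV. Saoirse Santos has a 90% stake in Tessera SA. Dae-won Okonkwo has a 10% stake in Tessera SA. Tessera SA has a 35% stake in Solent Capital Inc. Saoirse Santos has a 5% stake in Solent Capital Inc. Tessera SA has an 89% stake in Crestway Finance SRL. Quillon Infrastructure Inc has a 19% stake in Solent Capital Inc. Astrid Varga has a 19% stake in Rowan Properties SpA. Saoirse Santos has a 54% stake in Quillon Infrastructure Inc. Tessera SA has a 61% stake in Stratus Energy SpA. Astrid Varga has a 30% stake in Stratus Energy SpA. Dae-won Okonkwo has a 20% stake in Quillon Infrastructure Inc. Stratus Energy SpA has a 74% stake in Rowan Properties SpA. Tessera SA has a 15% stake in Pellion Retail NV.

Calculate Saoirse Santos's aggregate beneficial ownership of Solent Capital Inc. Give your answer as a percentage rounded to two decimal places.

Saoirse reaches Solent along 4 paths.
Via Quillon: 54% × 19% = 10.26%.
Via Tessera: 90% × 35% = 31.5%.
Via Tessera → Stratus: 90% × 61% × 29% = 15.921%.
Direct stake: 5% = 5%.
Total: 10.26% + 31.5% + 15.921% + 5% = 62.681%.
Rounded: 62.68%.

62.68%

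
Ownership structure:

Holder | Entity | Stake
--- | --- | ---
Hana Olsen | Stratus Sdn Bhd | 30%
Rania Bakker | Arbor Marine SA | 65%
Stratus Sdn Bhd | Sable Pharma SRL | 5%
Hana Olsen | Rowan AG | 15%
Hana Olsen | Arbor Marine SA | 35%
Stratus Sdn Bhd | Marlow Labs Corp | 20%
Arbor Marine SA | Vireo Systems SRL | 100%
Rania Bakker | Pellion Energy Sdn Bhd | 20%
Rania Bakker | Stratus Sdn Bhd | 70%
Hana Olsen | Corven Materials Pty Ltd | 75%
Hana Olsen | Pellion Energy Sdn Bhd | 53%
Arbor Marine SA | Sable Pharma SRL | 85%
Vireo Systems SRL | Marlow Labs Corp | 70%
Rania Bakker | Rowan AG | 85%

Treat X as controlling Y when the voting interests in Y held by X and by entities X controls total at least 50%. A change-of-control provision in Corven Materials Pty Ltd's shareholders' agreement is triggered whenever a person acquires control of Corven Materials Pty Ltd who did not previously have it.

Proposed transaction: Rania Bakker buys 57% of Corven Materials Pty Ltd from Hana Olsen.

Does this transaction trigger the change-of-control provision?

The purchase adds only to Rania's holdings (Hana's stake shrinks), so Rania is the only person who could newly come to control Corven.
Rania holds 70% of Stratus, so Rania controls Stratus.
Rania holds 65% of Arbor, so Rania controls Arbor.
Arbor and Stratus together hold 85% + 5% = 90% of Sable, so Rania controls Sable.
Arbor holds 100% of Vireo, so Rania controls Vireo.
Rania holds 85% of Rowan, so Rania controls Rowan.
Stratus and Vireo together hold 20% + 70% = 90% of Marlow, so Rania controls Marlow.
Neither Rania nor any entity Rania controls holds any voting interest in Corven.
So before the transaction, Rania does not control Corven.
After the purchase, Rania holds 57% of Corven directly, and Hana's stake falls to 18%.
Rania holds 57% of Corven, so Rania controls Corven.
Rania did not control Corven before and does after, so the clause is triggered.

Yes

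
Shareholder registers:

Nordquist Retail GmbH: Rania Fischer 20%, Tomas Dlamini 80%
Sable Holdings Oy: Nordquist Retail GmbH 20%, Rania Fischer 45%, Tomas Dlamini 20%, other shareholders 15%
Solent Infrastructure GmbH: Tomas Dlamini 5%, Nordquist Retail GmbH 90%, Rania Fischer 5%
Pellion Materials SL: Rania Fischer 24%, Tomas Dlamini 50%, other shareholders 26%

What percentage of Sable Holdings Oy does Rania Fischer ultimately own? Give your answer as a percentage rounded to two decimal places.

Rania reaches Sable along 2 paths.
Via Nordquist: 20% × 20% = 4%.
Direct stake: 45% = 45%.
Total: 4% + 45% = 49%.
Rounded: 49.00%.

49.00%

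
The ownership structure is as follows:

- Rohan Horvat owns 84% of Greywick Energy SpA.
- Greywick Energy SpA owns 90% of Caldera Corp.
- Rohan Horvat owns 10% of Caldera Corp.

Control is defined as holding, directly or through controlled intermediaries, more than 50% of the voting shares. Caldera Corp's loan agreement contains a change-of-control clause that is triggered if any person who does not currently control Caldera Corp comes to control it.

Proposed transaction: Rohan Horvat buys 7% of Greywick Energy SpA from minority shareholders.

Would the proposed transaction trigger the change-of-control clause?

The purchase changes only Rohan's holdings, so Rohan is the only person who could newly come to control Caldera.
Rohan holds 84% of Greywick, so Rohan controls Greywick.
Rohan and Greywick together hold 10% + 90% = 100% of Caldera, so Rohan controls Caldera.
So Rohan already controls Caldera before the transaction.
After the purchase, Rohan's direct stake in Greywick rises to 84% + 7% = 91%.
Rohan controlled Caldera already, so this is not a new person acquiring control; every other person's position is unchanged or reduced.
No new person acquires control, so the clause is not triggered.

No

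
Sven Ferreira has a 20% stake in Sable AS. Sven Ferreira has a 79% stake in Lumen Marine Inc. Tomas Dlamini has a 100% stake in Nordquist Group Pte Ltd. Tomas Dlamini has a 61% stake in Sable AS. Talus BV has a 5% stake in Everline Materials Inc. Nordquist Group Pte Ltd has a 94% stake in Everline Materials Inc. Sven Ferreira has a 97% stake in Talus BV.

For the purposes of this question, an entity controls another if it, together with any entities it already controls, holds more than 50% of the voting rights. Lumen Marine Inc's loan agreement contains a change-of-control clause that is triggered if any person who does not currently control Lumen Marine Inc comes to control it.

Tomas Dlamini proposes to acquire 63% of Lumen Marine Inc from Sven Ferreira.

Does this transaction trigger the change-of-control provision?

The purchase adds only to Tomas's holdings (Sven's stake shrinks), so Tomas is the only person who could newly come to control Lumen.
Tomas holds 100% of Nordquist, so Tomas controls Nordquist.
Tomas holds 61% of Sable, so Tomas controls Sable.
Nordquist holds 94% of Everline, so Tomas controls Everline.
Neither Tomas nor any entity Tomas controls holds any voting interest in Lumen.
So before the transaction, Tomas does not control Lumen.
After the purchase, Tomas holds 63% of Lumen directly, and Sven's stake falls to 16%.
Tomas holds 63% of Lumen, so Tomas controls Lumen.
Tomas did not control Lumen before and does after, so the clause is triggered.

Yes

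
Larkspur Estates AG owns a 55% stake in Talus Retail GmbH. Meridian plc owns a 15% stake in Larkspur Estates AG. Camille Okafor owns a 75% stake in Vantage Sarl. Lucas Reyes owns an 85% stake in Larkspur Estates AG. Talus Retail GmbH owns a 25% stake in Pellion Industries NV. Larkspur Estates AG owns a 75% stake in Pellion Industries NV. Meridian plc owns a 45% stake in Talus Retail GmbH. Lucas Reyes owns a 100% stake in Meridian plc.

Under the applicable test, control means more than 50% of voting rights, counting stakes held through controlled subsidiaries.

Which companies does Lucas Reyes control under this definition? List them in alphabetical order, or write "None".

Larkspur Estates AG, Meridian plc, Pellion Industries NV, Talus Retail GmbH

Lucas holds 100% of Meridian, so Lucas controls Meridian.
Meridian and Lucas together hold 15% + 85% = 100% of Larkspur, so Lucas controls Larkspur.
Larkspur and Meridian together hold 55% + 45% = 100% of Talus, so Lucas controls Talus.
Talus and Larkspur together hold 25% + 75% = 100% of Pellion, so Lucas controls Pellion.
No other company's threshold is met.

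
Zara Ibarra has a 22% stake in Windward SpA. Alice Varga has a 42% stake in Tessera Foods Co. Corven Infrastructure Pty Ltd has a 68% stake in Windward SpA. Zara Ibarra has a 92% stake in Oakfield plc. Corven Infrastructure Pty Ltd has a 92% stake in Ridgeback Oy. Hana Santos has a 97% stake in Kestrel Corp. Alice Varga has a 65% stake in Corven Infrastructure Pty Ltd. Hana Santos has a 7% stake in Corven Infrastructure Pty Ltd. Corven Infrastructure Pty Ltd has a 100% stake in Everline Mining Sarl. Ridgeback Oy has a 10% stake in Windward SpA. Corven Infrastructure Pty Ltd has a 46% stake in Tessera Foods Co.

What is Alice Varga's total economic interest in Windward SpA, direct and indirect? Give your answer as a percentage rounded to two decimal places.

50.18%

Alice reaches Windward along 2 paths.
Via Corven: 65% × 68% = 44.2%.
Via Corven → Ridgeback: 65% × 92% × 10% = 5.98%.
Total: 44.2% + 5.98% = 50.18%.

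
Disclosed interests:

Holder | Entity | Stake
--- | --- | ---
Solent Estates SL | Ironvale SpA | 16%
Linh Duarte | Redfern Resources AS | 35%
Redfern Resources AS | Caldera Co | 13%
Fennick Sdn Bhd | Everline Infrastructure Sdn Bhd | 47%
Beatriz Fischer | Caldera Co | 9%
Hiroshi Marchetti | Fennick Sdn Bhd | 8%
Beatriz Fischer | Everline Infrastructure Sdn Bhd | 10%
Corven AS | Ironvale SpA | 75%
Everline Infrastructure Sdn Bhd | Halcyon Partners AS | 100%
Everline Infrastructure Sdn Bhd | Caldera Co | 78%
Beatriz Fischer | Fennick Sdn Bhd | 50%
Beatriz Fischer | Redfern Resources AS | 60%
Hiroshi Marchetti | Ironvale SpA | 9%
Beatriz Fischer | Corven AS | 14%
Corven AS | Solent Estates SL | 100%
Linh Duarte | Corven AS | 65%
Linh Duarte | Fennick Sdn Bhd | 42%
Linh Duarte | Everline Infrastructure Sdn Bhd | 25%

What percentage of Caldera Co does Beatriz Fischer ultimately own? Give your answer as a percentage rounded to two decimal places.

42.93%

Beatriz reaches Caldera along 4 paths.
Via Fennick → Everline: 50% × 47% × 78% = 18.33%.
Via Everline: 10% × 78% = 7.8%.
Direct stake: 9% = 9%.
Via Redfern: 60% × 13% = 7.8%.
Total: 18.33% + 7.8% + 9% + 7.8% = 42.93%.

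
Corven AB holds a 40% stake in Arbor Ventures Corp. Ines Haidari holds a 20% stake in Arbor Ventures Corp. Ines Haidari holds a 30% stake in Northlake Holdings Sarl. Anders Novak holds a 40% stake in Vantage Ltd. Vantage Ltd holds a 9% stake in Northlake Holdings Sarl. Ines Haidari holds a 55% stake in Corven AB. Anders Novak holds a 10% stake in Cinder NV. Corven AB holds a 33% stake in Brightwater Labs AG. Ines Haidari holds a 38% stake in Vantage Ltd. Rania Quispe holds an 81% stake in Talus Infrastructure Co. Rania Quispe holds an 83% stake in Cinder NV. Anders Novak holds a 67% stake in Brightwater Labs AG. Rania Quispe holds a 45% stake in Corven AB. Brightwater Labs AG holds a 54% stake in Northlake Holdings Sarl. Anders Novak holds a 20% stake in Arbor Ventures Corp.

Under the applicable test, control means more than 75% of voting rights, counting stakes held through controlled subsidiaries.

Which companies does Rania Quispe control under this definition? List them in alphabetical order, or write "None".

Rania holds 81% of Talus, so Rania controls Talus.
Rania holds 83% of Cinder, so Rania controls Cinder.
No other company's threshold is met.

Cinder NV, Talus Infrastructure Co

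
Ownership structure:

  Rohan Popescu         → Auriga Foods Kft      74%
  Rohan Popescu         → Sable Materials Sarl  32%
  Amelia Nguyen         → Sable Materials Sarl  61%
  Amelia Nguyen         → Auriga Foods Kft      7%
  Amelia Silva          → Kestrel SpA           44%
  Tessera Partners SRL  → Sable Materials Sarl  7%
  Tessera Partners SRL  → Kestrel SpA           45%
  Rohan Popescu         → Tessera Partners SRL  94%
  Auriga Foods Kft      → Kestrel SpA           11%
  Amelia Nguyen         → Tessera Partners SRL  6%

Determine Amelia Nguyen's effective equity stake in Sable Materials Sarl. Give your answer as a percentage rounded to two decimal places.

Amelia Nguyen reaches Sable along 2 paths.
Via Tessera: 6% × 7% = 0.42%.
Direct stake: 61% = 61%.
Total: 0.42% + 61% = 61.42%.

61.42%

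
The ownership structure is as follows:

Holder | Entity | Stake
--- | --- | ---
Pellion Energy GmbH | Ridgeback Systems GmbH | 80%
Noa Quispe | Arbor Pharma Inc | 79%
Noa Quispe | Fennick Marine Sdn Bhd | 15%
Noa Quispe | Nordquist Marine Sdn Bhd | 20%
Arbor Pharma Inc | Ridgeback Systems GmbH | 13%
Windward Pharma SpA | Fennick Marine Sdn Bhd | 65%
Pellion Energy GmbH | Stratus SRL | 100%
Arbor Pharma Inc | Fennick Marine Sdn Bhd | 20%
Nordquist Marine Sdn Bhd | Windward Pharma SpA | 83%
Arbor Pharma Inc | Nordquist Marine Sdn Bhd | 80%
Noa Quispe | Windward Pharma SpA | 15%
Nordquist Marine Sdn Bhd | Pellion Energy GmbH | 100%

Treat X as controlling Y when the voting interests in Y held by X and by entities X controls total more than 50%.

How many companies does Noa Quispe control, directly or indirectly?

7

Noa holds 79% of Arbor, so Noa controls Arbor.
Arbor and Noa together hold 80% + 20% = 100% of Nordquist, so Noa controls Nordquist.
Nordquist holds 100% of Pellion, so Noa controls Pellion.
Nordquist and Noa together hold 83% + 15% = 98% of Windward, so Noa controls Windward.
Pellion holds 100% of Stratus, so Noa controls Stratus.
Arbor and Windward and Noa together hold 20% + 65% + 15% = 100% of Fennick, so Noa controls Fennick.
Arbor and Pellion together hold 13% + 80% = 93% of Ridgeback, so Noa controls Ridgeback.
Noa controls 7 companies.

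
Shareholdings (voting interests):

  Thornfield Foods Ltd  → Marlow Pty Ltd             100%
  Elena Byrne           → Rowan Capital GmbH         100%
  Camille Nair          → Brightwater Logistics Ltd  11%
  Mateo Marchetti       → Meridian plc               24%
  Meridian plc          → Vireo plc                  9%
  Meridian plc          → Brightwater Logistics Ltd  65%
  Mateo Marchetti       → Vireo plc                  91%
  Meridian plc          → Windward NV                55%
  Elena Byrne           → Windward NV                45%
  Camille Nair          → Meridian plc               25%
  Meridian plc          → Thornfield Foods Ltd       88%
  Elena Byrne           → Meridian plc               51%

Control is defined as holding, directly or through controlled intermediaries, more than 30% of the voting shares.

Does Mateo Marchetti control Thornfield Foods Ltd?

Mateo holds 91% of Vireo, so Mateo controls Vireo.
Neither Mateo nor any entity Mateo controls holds any voting interest in Thornfield.
So Mateo does not control Thornfield.

No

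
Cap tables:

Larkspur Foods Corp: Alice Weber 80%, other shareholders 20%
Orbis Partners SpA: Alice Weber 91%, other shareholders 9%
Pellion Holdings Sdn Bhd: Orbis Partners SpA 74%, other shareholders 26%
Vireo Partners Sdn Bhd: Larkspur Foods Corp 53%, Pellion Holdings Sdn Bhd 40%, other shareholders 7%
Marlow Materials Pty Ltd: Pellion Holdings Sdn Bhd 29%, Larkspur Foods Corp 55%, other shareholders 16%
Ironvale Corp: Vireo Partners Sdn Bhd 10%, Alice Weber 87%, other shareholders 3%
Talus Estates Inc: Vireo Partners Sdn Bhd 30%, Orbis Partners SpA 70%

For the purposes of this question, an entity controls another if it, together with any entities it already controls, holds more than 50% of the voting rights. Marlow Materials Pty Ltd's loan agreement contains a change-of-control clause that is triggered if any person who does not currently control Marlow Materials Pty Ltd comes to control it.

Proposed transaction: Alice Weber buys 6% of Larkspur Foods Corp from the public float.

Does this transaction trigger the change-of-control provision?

No

The purchase changes only Alice's holdings, so Alice is the only person who could newly come to control Marlow.
Alice holds 91% of Orbis, so Alice controls Orbis.
Orbis holds 74% of Pellion, so Alice controls Pellion.
Alice holds 80% of Larkspur, so Alice controls Larkspur.
Pellion and Larkspur together hold 29% + 55% = 84% of Marlow, so Alice controls Marlow.
So Alice already controls Marlow before the transaction.
After the purchase, Alice's direct stake in Larkspur rises to 80% + 6% = 86%.
Alice controlled Marlow already, so this is not a new person acquiring control; every other person's position is unchanged or reduced.
No new person acquires control, so the clause is not triggered.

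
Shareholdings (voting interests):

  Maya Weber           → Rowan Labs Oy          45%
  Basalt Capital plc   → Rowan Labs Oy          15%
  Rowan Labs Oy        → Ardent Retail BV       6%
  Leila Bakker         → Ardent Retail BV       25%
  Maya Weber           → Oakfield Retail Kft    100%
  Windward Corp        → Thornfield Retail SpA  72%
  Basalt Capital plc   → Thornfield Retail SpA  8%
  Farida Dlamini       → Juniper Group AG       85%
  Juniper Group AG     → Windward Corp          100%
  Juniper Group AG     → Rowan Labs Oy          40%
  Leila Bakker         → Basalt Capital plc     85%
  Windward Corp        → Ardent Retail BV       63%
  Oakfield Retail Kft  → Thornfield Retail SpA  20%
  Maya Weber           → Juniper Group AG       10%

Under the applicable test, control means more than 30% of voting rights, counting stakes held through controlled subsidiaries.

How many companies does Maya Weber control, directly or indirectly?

2

Maya holds 45% of Rowan, so Maya controls Rowan.
Maya holds 100% of Oakfield, so Maya controls Oakfield.
No other company's threshold is met.
Maya controls 2 companies.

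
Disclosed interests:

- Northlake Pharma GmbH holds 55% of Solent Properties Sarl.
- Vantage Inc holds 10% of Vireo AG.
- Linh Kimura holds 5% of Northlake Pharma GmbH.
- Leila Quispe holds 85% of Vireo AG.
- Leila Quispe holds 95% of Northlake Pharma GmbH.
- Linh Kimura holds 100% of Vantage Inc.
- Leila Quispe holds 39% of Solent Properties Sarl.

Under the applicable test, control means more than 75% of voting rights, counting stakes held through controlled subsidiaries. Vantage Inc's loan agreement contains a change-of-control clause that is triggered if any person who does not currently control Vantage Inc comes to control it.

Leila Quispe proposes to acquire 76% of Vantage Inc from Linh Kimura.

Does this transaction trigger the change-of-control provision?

Yes

The purchase adds only to Leila's holdings (Linh's stake shrinks), so Leila is the only person who could newly come to control Vantage.
Leila holds 95% of Northlake, so Leila controls Northlake.
Leila and Northlake together hold 39% + 55% = 94% of Solent, so Leila controls Solent.
Leila holds 85% of Vireo, so Leila controls Vireo.
Neither Leila nor any entity Leila controls holds any voting interest in Vantage.
So before the transaction, Leila does not control Vantage.
After the purchase, Leila holds 76% of Vantage directly, and Linh's stake falls to 24%.
Leila holds 76% of Vantage, so Leila controls Vantage.
Leila did not control Vantage before and does after, so the clause is triggered.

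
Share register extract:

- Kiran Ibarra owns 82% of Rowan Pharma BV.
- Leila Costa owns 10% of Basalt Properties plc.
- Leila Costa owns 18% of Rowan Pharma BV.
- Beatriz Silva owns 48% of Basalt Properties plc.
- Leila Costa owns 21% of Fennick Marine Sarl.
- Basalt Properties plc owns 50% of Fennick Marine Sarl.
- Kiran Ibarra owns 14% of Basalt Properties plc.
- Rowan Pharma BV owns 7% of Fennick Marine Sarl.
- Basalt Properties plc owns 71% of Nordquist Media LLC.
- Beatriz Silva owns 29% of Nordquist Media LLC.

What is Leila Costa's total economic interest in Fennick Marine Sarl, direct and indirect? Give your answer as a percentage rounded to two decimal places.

Leila reaches Fennick along 3 paths.
Via Basalt: 10% × 50% = 5%.
Direct stake: 21% = 21%.
Via Rowan: 18% × 7% = 1.26%.
Total: 5% + 21% + 1.26% = 27.26%.

27.26%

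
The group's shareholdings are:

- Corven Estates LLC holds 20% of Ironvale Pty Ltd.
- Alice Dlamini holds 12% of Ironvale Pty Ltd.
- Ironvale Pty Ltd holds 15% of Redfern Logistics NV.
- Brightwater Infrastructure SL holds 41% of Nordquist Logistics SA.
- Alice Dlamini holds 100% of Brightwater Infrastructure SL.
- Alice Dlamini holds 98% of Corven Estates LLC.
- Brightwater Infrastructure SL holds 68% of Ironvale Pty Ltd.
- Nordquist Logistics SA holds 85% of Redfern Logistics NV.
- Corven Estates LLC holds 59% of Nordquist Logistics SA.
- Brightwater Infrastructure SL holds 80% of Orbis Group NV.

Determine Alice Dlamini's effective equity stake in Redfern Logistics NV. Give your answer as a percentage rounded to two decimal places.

Alice reaches Redfern along 5 paths.
Via Corven → Nordquist: 98% × 59% × 85% = 49.147%.
Via Brightwater → Nordquist: 100% × 41% × 85% = 34.85%.
Via Brightwater → Ironvale: 100% × 68% × 15% = 10.2%.
Via Corven → Ironvale: 98% × 20% × 15% = 2.94%.
Via Ironvale: 12% × 15% = 1.8%.
Total: 49.147% + 34.85% + 10.2% + 2.94% + 1.8% = 98.937%.
Rounded: 98.94%.

98.94%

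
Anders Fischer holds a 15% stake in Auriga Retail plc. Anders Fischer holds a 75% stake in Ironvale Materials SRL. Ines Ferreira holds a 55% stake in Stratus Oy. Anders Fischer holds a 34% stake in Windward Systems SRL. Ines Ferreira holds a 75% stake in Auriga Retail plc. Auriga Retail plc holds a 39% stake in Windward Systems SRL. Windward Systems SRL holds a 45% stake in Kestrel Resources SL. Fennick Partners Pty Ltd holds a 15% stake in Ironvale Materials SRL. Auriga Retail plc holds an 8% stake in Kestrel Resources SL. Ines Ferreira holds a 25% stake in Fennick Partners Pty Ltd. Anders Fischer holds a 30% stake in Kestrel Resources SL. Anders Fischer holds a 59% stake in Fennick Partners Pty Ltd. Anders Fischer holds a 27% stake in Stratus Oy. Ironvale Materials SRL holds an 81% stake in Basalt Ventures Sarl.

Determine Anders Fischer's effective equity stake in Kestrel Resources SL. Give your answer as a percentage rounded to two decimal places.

Anders reaches Kestrel along 4 paths.
Direct stake: 30% = 30%.
Via Windward: 34% × 45% = 15.3%.
Via Auriga → Windward: 15% × 39% × 45% = 2.6325%.
Via Auriga: 15% × 8% = 1.2%.
Total: 30% + 15.3% + 2.6325% + 1.2% = 49.1325%.
Rounded: 49.13%.

49.13%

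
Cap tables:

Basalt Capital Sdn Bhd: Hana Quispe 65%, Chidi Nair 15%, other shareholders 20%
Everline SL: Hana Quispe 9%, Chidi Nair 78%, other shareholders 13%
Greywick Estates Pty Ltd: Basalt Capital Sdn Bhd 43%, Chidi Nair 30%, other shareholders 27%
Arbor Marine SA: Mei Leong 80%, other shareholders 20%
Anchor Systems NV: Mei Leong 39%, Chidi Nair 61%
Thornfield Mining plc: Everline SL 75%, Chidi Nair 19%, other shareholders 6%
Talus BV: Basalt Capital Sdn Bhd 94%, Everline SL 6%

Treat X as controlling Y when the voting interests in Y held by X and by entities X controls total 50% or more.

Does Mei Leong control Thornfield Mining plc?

Mei holds 80% of Arbor, so Mei controls Arbor.
Neither Mei nor any entity Mei controls holds any voting interest in Thornfield.
So Mei does not control Thornfield.

No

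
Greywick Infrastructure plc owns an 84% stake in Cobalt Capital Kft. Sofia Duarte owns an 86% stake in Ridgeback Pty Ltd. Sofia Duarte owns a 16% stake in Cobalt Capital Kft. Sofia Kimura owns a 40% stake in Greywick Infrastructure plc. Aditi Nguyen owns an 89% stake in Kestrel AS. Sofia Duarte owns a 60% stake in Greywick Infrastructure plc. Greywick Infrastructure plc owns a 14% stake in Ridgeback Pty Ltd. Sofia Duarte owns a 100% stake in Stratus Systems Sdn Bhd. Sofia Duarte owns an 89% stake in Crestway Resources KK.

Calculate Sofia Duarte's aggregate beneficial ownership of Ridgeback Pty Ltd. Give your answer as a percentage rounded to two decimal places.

Sofia Duarte reaches Ridgeback along 2 paths.
Via Greywick: 60% × 14% = 8.4%.
Direct stake: 86% = 86%.
Total: 8.4% + 86% = 94.4%.
Rounded: 94.40%.

94.40%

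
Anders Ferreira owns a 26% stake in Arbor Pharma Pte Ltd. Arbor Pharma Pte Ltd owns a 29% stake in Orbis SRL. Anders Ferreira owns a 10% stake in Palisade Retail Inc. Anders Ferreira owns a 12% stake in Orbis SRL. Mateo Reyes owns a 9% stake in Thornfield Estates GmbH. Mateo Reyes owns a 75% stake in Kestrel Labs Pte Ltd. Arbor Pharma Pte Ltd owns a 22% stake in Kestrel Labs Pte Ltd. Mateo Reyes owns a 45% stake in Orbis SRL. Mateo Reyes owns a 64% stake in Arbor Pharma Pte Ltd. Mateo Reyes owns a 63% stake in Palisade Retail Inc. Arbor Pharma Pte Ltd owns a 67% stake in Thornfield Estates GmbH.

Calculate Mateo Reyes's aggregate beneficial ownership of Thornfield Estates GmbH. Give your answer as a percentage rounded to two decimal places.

Mateo reaches Thornfield along 2 paths.
Direct stake: 9% = 9%.
Via Arbor: 64% × 67% = 42.88%.
Total: 9% + 42.88% = 51.88%.

51.88%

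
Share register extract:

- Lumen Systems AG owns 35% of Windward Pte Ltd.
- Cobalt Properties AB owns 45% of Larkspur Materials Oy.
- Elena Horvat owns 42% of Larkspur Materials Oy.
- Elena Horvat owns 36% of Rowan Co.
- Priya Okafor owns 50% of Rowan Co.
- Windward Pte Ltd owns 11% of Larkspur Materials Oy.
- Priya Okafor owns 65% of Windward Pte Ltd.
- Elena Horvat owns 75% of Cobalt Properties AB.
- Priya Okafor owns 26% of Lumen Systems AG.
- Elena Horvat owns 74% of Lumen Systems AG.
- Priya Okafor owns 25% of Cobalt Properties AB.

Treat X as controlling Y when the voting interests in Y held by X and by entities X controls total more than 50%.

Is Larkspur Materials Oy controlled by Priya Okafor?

No

Priya holds 65% of Windward, so Priya controls Windward.
In Larkspur, Priya's side holds only 11%, not > 50%.
So Priya does not control Larkspur.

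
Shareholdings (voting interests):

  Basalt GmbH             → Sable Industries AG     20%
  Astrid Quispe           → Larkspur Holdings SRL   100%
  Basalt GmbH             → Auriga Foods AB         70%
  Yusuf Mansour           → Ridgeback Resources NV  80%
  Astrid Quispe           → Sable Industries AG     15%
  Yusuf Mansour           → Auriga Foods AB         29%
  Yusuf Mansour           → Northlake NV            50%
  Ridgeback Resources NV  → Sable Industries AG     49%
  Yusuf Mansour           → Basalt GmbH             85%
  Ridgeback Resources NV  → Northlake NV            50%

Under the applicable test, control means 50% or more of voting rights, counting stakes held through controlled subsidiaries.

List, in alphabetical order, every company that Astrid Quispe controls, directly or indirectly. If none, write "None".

Astrid holds 100% of Larkspur, so Astrid controls Larkspur.
No other company's threshold is met.

Larkspur Holdings SRL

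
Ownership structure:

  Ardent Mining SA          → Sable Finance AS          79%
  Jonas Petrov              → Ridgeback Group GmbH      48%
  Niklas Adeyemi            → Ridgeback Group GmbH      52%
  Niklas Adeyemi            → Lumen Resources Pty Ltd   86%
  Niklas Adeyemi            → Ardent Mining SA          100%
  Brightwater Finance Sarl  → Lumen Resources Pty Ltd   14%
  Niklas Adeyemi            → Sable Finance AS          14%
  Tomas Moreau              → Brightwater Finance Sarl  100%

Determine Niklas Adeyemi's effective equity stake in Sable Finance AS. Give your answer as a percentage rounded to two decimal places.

93.00%

Niklas reaches Sable along 2 paths.
Via Ardent: 100% × 79% = 79%.
Direct stake: 14% = 14%.
Total: 79% + 14% = 93%.
Rounded: 93.00%.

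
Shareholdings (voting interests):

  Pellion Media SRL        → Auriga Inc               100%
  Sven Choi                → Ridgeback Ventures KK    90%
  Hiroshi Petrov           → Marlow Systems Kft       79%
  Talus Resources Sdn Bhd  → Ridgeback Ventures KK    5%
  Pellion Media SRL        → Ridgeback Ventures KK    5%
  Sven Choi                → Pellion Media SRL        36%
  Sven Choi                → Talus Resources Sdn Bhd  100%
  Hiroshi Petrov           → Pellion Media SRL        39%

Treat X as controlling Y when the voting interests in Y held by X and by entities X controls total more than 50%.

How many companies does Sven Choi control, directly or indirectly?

Sven holds 100% of Talus, so Sven controls Talus.
Sven and Talus together hold 90% + 5% = 95% of Ridgeback, so Sven controls Ridgeback.
No other company's threshold is met.
Sven controls 2 companies.

2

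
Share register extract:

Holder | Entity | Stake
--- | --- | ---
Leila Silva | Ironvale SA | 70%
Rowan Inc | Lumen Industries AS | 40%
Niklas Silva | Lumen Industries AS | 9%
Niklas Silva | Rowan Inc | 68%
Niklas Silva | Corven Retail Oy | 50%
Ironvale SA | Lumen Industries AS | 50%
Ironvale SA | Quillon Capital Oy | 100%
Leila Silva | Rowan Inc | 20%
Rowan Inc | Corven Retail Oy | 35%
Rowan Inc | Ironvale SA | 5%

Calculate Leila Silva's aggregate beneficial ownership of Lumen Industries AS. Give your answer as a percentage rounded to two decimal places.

Leila reaches Lumen along 3 paths.
Via Ironvale: 70% × 50% = 35%.
Via Rowan → Ironvale: 20% × 5% × 50% = 0.5%.
Via Rowan: 20% × 40% = 8%.
Total: 35% + 0.5% + 8% = 43.5%.
Rounded: 43.50%.

43.50%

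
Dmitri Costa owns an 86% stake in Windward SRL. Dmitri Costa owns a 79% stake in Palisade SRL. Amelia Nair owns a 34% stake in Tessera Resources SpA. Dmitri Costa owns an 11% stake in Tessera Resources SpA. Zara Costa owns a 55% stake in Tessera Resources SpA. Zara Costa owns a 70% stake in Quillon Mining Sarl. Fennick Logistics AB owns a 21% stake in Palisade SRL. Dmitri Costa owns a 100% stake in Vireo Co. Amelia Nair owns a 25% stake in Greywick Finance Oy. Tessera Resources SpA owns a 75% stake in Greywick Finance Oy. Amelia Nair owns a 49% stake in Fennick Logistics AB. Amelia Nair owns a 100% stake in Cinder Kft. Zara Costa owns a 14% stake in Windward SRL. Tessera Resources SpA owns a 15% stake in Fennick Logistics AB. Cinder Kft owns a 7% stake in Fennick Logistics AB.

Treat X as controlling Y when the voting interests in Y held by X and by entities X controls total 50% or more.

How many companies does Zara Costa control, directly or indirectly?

3

Zara holds 55% of Tessera, so Zara controls Tessera.
Tessera holds 75% of Greywick, so Zara controls Greywick.
Zara holds 70% of Quillon, so Zara controls Quillon.
No other company's threshold is met.
Zara controls 3 companies.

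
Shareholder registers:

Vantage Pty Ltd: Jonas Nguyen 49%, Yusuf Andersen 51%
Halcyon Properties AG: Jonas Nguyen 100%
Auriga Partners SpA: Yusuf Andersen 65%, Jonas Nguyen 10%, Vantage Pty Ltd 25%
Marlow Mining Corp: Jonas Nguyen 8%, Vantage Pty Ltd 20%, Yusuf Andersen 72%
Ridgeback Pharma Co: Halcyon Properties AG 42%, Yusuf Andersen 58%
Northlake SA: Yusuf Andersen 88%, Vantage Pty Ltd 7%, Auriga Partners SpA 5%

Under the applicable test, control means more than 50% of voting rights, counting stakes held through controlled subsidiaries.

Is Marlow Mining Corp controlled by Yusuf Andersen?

Yusuf holds 51% of Vantage, so Yusuf controls Vantage.
Vantage and Yusuf together hold 20% + 72% = 92% of Marlow, so Yusuf controls Marlow.

Yes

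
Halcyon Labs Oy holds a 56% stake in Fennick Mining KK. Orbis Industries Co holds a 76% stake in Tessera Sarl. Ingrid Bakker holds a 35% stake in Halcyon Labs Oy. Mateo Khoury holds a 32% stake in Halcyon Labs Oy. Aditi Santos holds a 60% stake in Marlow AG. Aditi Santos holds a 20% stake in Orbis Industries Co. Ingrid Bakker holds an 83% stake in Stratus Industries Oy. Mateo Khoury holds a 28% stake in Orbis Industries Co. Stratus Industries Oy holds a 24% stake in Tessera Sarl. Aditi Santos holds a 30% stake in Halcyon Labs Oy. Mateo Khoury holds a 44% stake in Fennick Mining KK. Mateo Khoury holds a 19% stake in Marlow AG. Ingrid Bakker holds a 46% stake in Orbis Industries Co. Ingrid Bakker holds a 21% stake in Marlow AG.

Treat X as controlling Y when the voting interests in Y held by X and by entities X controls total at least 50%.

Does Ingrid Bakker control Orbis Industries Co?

No

Ingrid holds 83% of Stratus, so Ingrid controls Stratus.
In Orbis, Ingrid's side holds only 46%, not ≥ 50%.
So Ingrid does not control Orbis.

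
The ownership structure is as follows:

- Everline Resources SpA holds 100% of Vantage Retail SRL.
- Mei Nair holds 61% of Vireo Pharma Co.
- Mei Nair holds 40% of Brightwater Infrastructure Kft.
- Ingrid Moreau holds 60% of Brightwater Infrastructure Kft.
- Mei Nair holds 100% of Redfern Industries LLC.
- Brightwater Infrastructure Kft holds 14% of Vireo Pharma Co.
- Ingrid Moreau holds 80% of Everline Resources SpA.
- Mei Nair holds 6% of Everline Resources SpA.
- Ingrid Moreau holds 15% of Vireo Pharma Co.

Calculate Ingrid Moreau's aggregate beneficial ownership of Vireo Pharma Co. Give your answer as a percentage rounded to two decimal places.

Ingrid reaches Vireo along 2 paths.
Direct stake: 15% = 15%.
Via Brightwater: 60% × 14% = 8.4%.
Total: 15% + 8.4% = 23.4%.
Rounded: 23.40%.

23.40%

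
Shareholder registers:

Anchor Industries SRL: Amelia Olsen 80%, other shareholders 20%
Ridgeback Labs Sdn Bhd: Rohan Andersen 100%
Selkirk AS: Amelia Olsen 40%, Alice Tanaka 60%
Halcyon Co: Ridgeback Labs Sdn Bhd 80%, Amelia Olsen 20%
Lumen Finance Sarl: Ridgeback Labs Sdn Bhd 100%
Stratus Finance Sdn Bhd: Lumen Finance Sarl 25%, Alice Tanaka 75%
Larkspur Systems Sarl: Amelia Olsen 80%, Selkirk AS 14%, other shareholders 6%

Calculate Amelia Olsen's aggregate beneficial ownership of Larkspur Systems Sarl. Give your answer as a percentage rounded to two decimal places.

85.60%

Amelia reaches Larkspur along 2 paths.
Direct stake: 80% = 80%.
Via Selkirk: 40% × 14% = 5.6%.
Total: 80% + 5.6% = 85.6%.
Rounded: 85.60%.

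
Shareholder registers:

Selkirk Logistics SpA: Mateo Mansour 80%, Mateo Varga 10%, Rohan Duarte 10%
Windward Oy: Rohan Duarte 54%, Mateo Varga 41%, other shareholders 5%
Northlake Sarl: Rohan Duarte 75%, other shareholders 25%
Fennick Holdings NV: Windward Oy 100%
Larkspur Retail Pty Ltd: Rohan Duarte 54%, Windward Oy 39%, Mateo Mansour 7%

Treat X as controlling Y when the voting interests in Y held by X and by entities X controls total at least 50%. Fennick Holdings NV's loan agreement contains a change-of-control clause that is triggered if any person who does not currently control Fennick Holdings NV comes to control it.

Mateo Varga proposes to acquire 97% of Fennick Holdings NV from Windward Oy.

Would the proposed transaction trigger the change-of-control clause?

The purchase adds only to Mateo Varga's holdings (Windward's stake shrinks), so Mateo Varga is the only person who could newly come to control Fennick.
Mateo Varga's largest direct stake is 41% in Windward, which does not meet the threshold, so Mateo Varga controls no company.
Neither Mateo Varga nor any entity Mateo Varga controls holds any voting interest in Fennick.
So before the transaction, Mateo Varga does not control Fennick.
After the purchase, Mateo Varga holds 97% of Fennick directly, and Windward's stake falls to 3%.
Mateo Varga holds 97% of Fennick, so Mateo Varga controls Fennick.
Mateo Varga did not control Fennick before and does after, so the clause is triggered.

Yes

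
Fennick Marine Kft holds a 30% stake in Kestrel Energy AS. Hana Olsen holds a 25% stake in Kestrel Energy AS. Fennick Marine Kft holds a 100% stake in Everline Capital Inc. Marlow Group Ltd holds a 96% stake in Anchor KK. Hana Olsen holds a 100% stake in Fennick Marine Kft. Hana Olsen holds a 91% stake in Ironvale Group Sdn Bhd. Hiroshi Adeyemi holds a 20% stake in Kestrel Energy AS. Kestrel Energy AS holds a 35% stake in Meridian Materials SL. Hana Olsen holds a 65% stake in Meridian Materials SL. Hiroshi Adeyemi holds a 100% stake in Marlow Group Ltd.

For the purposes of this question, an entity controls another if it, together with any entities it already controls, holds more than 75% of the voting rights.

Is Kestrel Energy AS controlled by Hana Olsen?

No

Hana holds 100% of Fennick, so Hana controls Fennick.
Fennick holds 100% of Everline, so Hana controls Everline.
Hana holds 91% of Ironvale, so Hana controls Ironvale.
In Kestrel, Hana's side holds only 25% + 30% = 55%, not > 75%.
So Hana does not control Kestrel.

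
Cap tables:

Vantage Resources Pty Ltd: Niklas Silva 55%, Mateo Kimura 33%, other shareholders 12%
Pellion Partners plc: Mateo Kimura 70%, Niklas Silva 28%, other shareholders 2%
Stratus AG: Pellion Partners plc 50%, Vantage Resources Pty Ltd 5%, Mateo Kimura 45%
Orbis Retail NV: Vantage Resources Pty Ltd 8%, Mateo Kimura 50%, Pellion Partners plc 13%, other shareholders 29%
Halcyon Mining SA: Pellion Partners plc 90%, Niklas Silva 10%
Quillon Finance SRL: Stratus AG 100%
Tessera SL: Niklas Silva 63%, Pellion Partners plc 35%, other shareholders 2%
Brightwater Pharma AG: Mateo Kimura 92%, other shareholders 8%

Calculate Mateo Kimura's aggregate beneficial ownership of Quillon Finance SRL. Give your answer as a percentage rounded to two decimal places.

81.65%

Mateo reaches Quillon along 3 paths.
Via Pellion → Stratus: 70% × 50% × 100% = 35%.
Via Vantage → Stratus: 33% × 5% × 100% = 1.65%.
Via Stratus: 45% × 100% = 45%.
Total: 35% + 1.65% + 45% = 81.65%.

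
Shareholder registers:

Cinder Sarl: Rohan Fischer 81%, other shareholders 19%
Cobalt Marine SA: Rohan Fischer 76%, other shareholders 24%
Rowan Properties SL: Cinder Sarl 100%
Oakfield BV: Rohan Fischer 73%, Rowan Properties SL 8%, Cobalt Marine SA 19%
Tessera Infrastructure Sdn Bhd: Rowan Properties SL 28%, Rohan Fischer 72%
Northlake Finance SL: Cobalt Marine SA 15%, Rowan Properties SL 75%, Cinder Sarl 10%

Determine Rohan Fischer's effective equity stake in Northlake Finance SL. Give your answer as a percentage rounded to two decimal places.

Rohan reaches Northlake along 3 paths.
Via Cobalt: 76% × 15% = 11.4%.
Via Cinder → Rowan: 81% × 100% × 75% = 60.75%.
Via Cinder: 81% × 10% = 8.1%.
Total: 11.4% + 60.75% + 8.1% = 80.25%.

80.25%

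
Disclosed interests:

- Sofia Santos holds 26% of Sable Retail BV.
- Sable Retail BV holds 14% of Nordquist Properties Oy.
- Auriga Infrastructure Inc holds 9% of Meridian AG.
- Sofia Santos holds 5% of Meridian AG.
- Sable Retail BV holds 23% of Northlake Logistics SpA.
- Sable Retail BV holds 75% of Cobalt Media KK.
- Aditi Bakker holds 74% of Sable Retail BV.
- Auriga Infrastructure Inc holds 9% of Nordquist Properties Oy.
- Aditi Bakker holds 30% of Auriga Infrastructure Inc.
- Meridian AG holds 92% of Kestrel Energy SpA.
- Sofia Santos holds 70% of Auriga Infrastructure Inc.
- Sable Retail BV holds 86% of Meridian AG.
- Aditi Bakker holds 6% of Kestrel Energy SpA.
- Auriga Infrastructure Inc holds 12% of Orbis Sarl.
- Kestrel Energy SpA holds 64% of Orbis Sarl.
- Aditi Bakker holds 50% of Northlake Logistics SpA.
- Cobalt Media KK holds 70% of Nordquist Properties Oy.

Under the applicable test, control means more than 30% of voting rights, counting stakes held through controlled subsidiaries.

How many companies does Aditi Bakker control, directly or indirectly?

Aditi holds 74% of Sable, so Aditi controls Sable.
Sable holds 75% of Cobalt, so Aditi controls Cobalt.
Sable holds 86% of Meridian, so Aditi controls Meridian.
Cobalt and Sable together hold 70% + 14% = 84% of Nordquist, so Aditi controls Nordquist.
Meridian and Aditi together hold 92% + 6% = 98% of Kestrel, so Aditi controls Kestrel.
Kestrel holds 64% of Orbis, so Aditi controls Orbis.
Aditi and Sable together hold 50% + 23% = 73% of Northlake, so Aditi controls Northlake.
No other company's threshold is met.
Aditi controls 7 companies.

7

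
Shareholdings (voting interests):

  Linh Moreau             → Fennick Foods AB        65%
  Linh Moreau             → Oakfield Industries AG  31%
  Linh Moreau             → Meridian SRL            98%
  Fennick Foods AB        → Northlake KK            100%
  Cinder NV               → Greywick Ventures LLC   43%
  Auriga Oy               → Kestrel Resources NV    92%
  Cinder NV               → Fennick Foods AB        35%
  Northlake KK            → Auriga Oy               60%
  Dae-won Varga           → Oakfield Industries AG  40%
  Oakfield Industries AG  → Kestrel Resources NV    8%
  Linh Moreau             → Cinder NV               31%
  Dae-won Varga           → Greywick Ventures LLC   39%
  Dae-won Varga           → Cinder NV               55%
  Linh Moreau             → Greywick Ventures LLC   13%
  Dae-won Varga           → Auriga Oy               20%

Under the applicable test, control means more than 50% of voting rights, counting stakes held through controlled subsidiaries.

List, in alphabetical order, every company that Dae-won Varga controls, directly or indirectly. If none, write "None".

Cinder NV, Greywick Ventures LLC

Dae-won holds 55% of Cinder, so Dae-won controls Cinder.
Dae-won and Cinder together hold 39% + 43% = 82% of Greywick, so Dae-won controls Greywick.
No other company's threshold is met.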